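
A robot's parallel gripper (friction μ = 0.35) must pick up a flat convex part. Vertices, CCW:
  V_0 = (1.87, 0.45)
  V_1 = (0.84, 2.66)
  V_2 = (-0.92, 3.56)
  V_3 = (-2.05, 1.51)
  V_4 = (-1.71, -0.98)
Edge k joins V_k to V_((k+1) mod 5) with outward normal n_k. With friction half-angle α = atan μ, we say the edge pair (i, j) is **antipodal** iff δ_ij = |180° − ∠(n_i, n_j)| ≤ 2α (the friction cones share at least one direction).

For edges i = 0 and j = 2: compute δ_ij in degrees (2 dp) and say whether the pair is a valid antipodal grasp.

α = atan 0.35 = 19.29°;  2α = 38.58°
edge 0: e_0 = (-1.03, +2.21);  n_0 = (+0.9064, +0.4224)
edge 2: e_2 = (-1.13, -2.05);  n_2 = (-0.8758, +0.4827)
∠(n_0, n_2) = 126.15°
δ = |180° − 126.15°| = 53.85°
53.85° > 2α = 38.58°  →  invalid

δ = 53.85°, invalid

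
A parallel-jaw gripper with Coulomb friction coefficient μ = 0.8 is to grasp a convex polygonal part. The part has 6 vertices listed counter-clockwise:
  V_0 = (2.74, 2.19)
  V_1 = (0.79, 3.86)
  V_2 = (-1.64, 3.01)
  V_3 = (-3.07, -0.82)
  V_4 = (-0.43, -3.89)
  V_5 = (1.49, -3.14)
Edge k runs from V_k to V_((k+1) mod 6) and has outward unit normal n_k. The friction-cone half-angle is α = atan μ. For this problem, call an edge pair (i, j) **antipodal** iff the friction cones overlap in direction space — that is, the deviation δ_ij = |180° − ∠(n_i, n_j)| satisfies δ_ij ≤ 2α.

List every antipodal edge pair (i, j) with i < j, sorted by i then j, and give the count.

α = atan 0.8 = 38.66°;  2α = 77.32°
n_0 = (+0.6505, +0.7595)
n_1 = (-0.3302, +0.9439)
n_2 = (-0.9368, +0.3498)
n_3 = (-0.7582, -0.6520)
n_4 = (+0.3639, -0.9315)
n_5 = (+0.9736, -0.2283)
  (0,1): δ = 120.14°  ·
  (0,2): δ = 69.90°  ✓
  (0,3): δ = 8.73°  ✓
  (0,4): δ = 61.91°  ✓
  (0,5): δ = 117.38°  ·
  (1,2): δ = 129.75°  ·
  (1,3): δ = 68.59°  ✓
  (1,4): δ = 2.06°  ✓
  (1,5): δ = 57.52°  ✓
  (2,3): δ = 118.83°  ·
  (2,4): δ = 48.19°  ✓
  (2,5): δ = 7.28°  ✓
  (3,4): δ = 109.36°  ·
  (3,5): δ = 53.89°  ✓
  (4,5): δ = 124.54°  ·
antipodal pairs: 9

count = 9; pairs: (0,2), (0,3), (0,4), (1,3), (1,4), (1,5), (2,4), (2,5), (3,5)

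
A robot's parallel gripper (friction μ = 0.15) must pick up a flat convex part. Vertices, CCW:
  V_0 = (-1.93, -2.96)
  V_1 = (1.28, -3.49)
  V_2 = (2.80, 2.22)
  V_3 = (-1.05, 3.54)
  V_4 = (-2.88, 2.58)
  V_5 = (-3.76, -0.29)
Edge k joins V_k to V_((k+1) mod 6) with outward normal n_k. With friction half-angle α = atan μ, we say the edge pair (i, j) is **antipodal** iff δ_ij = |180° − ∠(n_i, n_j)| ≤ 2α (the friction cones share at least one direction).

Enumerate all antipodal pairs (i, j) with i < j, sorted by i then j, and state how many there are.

α = atan 0.15 = 8.53°;  2α = 17.06°
n_0 = (-0.1629, -0.9866)
n_1 = (+0.9663, -0.2572)
n_2 = (+0.3243, +0.9459)
n_3 = (-0.4645, +0.8855)
n_4 = (-0.9561, +0.2931)
n_5 = (-0.8249, -0.5653)
  (0,1): δ = 95.53°  ·
  (0,2): δ = 9.55°  ✓
  (0,3): δ = 37.06°  ·
  (0,4): δ = 82.33°  ·
  (0,5): δ = 133.80°  ·
  (1,2): δ = 94.02°  ·
  (1,3): δ = 47.41°  ·
  (1,4): δ = 2.14°  ✓
  (1,5): δ = 49.33°  ·
  (2,3): δ = 133.39°  ·
  (2,4): δ = 88.12°  ·
  (2,5): δ = 36.65°  ·
  (3,4): δ = 134.73°  ·
  (3,5): δ = 83.25°  ·
  (4,5): δ = 128.53°  ·
antipodal pairs: 2

count = 2; pairs: (0,2), (1,4)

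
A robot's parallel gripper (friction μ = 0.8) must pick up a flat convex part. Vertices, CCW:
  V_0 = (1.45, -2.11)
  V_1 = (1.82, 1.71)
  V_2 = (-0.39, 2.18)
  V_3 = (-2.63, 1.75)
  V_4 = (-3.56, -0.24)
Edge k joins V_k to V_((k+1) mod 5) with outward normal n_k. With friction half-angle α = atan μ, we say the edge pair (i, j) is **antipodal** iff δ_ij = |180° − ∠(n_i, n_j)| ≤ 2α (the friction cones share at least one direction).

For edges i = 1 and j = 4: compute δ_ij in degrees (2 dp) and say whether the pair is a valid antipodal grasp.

δ = 8.46°, valid

α = atan 0.8 = 38.66°;  2α = 77.32°
edge 1: e_1 = (-2.21, +0.47);  n_1 = (+0.2080, +0.9781)
edge 4: e_4 = (+5.01, -1.87);  n_4 = (-0.3497, -0.9369)
∠(n_1, n_4) = 171.54°
δ = |180° − 171.54°| = 8.46°
8.46° ≤ 2α = 77.32°  →  valid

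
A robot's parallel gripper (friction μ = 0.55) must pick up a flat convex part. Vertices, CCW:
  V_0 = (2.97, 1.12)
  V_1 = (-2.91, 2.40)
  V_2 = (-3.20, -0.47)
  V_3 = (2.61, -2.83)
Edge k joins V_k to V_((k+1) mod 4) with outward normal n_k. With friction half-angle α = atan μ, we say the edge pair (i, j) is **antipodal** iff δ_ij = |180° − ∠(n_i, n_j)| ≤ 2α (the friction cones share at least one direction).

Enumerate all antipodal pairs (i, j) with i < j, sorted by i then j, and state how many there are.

count = 2; pairs: (0,2), (1,3)

α = atan 0.55 = 28.81°;  2α = 57.62°
n_0 = (+0.2127, +0.9771)
n_1 = (-0.9949, +0.1005)
n_2 = (-0.3763, -0.9265)
n_3 = (+0.9959, -0.0908)
  (0,1): δ = 83.49°  ·
  (0,2): δ = 9.83°  ✓
  (0,3): δ = 97.07°  ·
  (1,2): δ = 106.34°  ·
  (1,3): δ = 0.56°  ✓
  (2,3): δ = 73.10°  ·
antipodal pairs: 2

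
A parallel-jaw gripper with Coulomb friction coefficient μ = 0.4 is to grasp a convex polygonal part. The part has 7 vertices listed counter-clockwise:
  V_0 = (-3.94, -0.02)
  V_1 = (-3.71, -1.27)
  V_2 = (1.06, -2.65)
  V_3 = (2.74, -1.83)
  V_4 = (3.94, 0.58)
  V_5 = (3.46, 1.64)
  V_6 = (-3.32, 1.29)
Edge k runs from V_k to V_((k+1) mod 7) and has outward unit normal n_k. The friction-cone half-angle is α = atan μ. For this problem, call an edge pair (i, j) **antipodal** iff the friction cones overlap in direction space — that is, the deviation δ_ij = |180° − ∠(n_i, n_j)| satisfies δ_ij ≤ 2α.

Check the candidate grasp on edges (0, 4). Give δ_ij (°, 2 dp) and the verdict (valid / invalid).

δ = 13.94°, valid

α = atan 0.4 = 21.80°;  2α = 43.60°
edge 0: e_0 = (+0.23, -1.25);  n_0 = (-0.9835, -0.1810)
edge 4: e_4 = (-0.48, +1.06);  n_4 = (+0.9110, +0.4125)
∠(n_0, n_4) = 166.06°
δ = |180° − 166.06°| = 13.94°
13.94° ≤ 2α = 43.60°  →  valid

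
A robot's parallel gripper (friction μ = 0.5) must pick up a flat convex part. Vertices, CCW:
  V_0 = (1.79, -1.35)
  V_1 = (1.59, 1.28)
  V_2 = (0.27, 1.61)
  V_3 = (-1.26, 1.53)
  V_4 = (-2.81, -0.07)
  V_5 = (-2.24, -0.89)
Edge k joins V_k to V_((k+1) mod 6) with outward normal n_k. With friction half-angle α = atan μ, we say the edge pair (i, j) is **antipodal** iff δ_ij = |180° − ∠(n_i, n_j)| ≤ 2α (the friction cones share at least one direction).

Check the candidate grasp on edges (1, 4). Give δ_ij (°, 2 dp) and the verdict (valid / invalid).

α = atan 0.5 = 26.57°;  2α = 53.13°
edge 1: e_1 = (-1.32, +0.33);  n_1 = (+0.2425, +0.9701)
edge 4: e_4 = (+0.57, -0.82);  n_4 = (-0.8211, -0.5708)
∠(n_1, n_4) = 138.84°
δ = |180° − 138.84°| = 41.16°
41.16° ≤ 2α = 53.13°  →  valid

δ = 41.16°, valid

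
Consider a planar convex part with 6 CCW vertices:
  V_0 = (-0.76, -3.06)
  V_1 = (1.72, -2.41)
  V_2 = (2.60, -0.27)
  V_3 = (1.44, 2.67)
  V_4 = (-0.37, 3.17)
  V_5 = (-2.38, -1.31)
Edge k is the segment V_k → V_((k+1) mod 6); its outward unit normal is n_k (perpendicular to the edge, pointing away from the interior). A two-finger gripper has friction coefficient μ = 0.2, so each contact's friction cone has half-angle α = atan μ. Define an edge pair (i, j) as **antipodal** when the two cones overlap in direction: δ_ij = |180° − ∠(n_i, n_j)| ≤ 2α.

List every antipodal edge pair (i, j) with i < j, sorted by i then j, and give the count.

α = atan 0.2 = 11.31°;  2α = 22.62°
n_0 = (+0.2535, -0.9673)
n_1 = (+0.9249, -0.3803)
n_2 = (+0.9302, +0.3670)
n_3 = (+0.2663, +0.9639)
n_4 = (-0.9124, +0.4093)
n_5 = (-0.7338, -0.6793)
  (0,1): δ = 127.04°  ·
  (0,2): δ = 83.15°  ·
  (0,3): δ = 30.13°  ·
  (0,4): δ = 51.15°  ·
  (0,5): δ = 118.10°  ·
  (1,2): δ = 136.11°  ·
  (1,3): δ = 83.09°  ·
  (1,4): δ = 1.81°  ✓
  (1,5): δ = 65.14°  ·
  (2,3): δ = 126.97°  ·
  (2,4): δ = 45.70°  ·
  (2,5): δ = 21.26°  ✓
  (3,4): δ = 98.72°  ·
  (3,5): δ = 31.77°  ·
  (4,5): δ = 113.05°  ·
antipodal pairs: 2

count = 2; pairs: (1,4), (2,5)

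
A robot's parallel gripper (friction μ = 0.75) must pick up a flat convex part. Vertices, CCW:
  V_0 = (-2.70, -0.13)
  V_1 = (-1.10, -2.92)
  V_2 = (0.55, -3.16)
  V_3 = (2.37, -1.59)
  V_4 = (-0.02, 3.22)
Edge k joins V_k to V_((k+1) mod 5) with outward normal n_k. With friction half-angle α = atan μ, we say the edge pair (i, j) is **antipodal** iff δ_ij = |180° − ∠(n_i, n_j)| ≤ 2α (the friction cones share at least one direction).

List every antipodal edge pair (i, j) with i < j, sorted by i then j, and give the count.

count = 5; pairs: (0,3), (1,3), (1,4), (2,4), (3,4)

α = atan 0.75 = 36.87°;  2α = 73.74°
n_0 = (-0.8675, -0.4975)
n_1 = (-0.1439, -0.9896)
n_2 = (+0.6532, -0.7572)
n_3 = (+0.8955, +0.4450)
n_4 = (-0.7809, +0.6247)
  (0,1): δ = 128.11°  ·
  (0,2): δ = 79.05°  ·
  (0,3): δ = 3.41°  ✓
  (0,4): δ = 111.51°  ·
  (1,2): δ = 130.94°  ·
  (1,3): δ = 55.30°  ✓
  (1,4): δ = 59.62°  ✓
  (2,3): δ = 104.36°  ·
  (2,4): δ = 10.56°  ✓
  (3,4): δ = 65.08°  ✓
antipodal pairs: 5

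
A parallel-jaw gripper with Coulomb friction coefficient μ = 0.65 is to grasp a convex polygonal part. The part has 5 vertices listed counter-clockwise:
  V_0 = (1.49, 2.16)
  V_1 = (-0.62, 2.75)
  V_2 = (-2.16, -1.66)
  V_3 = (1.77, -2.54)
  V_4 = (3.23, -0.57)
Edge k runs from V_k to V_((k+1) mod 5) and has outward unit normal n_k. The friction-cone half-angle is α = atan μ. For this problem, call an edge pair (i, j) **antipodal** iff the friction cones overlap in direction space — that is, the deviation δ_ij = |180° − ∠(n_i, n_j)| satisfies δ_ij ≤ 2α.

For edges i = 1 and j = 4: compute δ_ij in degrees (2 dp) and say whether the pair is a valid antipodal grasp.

α = atan 0.65 = 33.02°;  2α = 66.05°
edge 1: e_1 = (-1.54, -4.41);  n_1 = (-0.9441, +0.3297)
edge 4: e_4 = (-1.74, +2.73);  n_4 = (+0.8433, +0.5375)
∠(n_1, n_4) = 128.24°
δ = |180° − 128.24°| = 51.76°
51.76° ≤ 2α = 66.05°  →  valid

δ = 51.76°, valid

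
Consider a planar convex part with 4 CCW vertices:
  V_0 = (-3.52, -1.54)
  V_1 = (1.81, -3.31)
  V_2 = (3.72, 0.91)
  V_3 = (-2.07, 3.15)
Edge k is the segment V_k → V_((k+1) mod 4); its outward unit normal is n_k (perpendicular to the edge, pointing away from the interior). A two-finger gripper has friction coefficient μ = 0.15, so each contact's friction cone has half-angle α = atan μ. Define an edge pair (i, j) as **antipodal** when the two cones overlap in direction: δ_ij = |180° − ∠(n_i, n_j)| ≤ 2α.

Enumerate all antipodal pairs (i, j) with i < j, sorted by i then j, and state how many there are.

count = 2; pairs: (0,2), (1,3)

α = atan 0.15 = 8.53°;  2α = 17.06°
n_0 = (-0.3152, -0.9490)
n_1 = (+0.9110, -0.4123)
n_2 = (+0.3608, +0.9326)
n_3 = (-0.9554, +0.2954)
  (0,1): δ = 95.98°  ·
  (0,2): δ = 2.78°  ✓
  (0,3): δ = 91.19°  ·
  (1,2): δ = 86.80°  ·
  (1,3): δ = 7.17°  ✓
  (2,3): δ = 86.03°  ·
antipodal pairs: 2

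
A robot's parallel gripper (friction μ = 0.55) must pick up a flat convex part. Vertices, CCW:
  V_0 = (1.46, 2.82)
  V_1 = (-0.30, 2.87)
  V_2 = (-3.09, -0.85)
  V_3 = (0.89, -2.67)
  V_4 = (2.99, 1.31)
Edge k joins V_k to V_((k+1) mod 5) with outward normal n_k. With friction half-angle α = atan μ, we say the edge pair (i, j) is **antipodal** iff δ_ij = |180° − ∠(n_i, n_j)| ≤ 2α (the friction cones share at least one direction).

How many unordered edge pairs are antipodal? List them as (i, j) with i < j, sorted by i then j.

α = atan 0.55 = 28.81°;  2α = 57.62°
n_0 = (+0.0284, +0.9996)
n_1 = (-0.8000, +0.6000)
n_2 = (-0.4159, -0.9094)
n_3 = (+0.8844, -0.4667)
n_4 = (+0.7024, +0.7117)
  (0,1): δ = 125.24°  ·
  (0,2): δ = 22.95°  ✓
  (0,3): δ = 63.81°  ·
  (0,4): δ = 137.00°  ·
  (1,2): δ = 77.70°  ·
  (1,3): δ = 9.05°  ✓
  (1,4): δ = 82.25°  ·
  (2,3): δ = 93.24°  ·
  (2,4): δ = 20.05°  ✓
  (3,4): δ = 106.81°  ·
antipodal pairs: 3

count = 3; pairs: (0,2), (1,3), (2,4)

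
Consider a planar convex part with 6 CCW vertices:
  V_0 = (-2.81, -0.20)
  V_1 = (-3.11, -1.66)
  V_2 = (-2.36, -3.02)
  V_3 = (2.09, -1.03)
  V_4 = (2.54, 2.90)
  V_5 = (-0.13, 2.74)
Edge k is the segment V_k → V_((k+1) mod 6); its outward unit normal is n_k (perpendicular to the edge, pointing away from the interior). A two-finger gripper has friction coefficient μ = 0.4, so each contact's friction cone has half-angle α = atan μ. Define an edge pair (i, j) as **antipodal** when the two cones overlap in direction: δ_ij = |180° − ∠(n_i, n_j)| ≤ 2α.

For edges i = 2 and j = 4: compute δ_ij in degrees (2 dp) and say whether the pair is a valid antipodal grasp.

δ = 20.66°, valid

α = atan 0.4 = 21.80°;  2α = 43.60°
edge 2: e_2 = (+4.45, +1.99);  n_2 = (+0.4082, -0.9129)
edge 4: e_4 = (-2.67, -0.16);  n_4 = (-0.0598, +0.9982)
∠(n_2, n_4) = 159.34°
δ = |180° − 159.34°| = 20.66°
20.66° ≤ 2α = 43.60°  →  valid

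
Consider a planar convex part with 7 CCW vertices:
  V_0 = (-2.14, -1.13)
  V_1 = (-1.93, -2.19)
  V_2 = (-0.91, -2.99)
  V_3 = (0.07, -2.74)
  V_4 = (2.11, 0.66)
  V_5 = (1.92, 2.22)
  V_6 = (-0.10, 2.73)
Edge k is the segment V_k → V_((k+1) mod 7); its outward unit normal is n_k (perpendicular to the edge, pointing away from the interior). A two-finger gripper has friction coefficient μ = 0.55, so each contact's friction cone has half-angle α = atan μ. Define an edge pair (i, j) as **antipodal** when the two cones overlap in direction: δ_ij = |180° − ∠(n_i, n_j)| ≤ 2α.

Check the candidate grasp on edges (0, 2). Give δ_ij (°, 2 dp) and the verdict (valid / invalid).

δ = 86.89°, invalid

α = atan 0.55 = 28.81°;  2α = 57.62°
edge 0: e_0 = (+0.21, -1.06);  n_0 = (-0.9809, -0.1943)
edge 2: e_2 = (+0.98, +0.25);  n_2 = (+0.2472, -0.9690)
∠(n_0, n_2) = 93.11°
δ = |180° − 93.11°| = 86.89°
86.89° > 2α = 57.62°  →  invalid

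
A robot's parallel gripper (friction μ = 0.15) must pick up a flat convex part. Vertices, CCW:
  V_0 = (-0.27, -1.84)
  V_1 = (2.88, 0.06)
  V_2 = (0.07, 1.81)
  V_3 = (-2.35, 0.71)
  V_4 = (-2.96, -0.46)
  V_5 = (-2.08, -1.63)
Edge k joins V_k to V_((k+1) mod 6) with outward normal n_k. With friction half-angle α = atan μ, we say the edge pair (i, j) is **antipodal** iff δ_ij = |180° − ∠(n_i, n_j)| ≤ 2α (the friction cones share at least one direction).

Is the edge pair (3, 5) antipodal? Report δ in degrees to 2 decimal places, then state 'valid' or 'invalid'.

α = atan 0.15 = 8.53°;  2α = 17.06°
edge 3: e_3 = (-0.61, -1.17);  n_3 = (-0.8867, +0.4623)
edge 5: e_5 = (+1.81, -0.21);  n_5 = (-0.1152, -0.9933)
∠(n_3, n_5) = 110.92°
δ = |180° − 110.92°| = 69.08°
69.08° > 2α = 17.06°  →  invalid

δ = 69.08°, invalid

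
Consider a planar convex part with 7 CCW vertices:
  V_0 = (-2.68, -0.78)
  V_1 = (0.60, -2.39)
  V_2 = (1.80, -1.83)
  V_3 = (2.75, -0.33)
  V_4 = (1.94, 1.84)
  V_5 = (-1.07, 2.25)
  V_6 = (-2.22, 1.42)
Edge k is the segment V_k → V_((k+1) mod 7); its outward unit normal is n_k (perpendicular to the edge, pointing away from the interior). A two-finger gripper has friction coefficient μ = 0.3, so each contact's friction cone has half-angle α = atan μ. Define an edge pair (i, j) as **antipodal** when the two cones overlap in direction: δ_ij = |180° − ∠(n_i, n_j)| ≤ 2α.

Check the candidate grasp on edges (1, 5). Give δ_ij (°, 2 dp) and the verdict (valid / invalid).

δ = 10.80°, valid

α = atan 0.3 = 16.70°;  2α = 33.40°
edge 1: e_1 = (+1.20, +0.56);  n_1 = (+0.4229, -0.9062)
edge 5: e_5 = (-1.15, -0.83);  n_5 = (-0.5852, +0.8109)
∠(n_1, n_5) = 169.20°
δ = |180° − 169.20°| = 10.80°
10.80° ≤ 2α = 33.40°  →  valid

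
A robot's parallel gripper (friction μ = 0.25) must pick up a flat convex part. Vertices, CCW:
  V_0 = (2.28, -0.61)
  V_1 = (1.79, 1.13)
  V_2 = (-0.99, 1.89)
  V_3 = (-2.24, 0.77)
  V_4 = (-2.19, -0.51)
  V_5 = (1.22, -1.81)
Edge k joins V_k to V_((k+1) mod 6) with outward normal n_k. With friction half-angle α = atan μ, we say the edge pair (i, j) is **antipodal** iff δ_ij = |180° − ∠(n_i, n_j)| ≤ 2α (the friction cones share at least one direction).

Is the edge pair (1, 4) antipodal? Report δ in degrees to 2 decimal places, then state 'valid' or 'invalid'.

α = atan 0.25 = 14.04°;  2α = 28.07°
edge 1: e_1 = (-2.78, +0.76);  n_1 = (+0.2637, +0.9646)
edge 4: e_4 = (+3.41, -1.30);  n_4 = (-0.3562, -0.9344)
∠(n_1, n_4) = 174.42°
δ = |180° − 174.42°| = 5.58°
5.58° ≤ 2α = 28.07°  →  valid

δ = 5.58°, valid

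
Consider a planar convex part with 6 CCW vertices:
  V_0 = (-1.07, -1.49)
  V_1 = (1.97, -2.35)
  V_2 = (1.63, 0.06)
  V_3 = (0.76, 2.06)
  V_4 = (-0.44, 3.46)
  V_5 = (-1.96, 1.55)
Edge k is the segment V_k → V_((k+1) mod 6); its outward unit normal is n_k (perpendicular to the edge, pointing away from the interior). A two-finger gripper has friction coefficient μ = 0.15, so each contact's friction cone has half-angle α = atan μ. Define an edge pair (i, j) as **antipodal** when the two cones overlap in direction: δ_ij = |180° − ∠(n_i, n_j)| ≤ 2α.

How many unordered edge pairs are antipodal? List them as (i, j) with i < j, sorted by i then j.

count = 2; pairs: (1,5), (2,5)

α = atan 0.15 = 8.53°;  2α = 17.06°
n_0 = (-0.2722, -0.9622)
n_1 = (+0.9902, +0.1397)
n_2 = (+0.9170, +0.3989)
n_3 = (+0.7593, +0.6508)
n_4 = (-0.7825, +0.6227)
n_5 = (-0.9597, -0.2810)
  (0,1): δ = 66.17°  ·
  (0,2): δ = 50.70°  ·
  (0,3): δ = 33.60°  ·
  (0,4): δ = 67.28°  ·
  (0,5): δ = 122.11°  ·
  (1,2): δ = 164.52°  ·
  (1,3): δ = 147.43°  ·
  (1,4): δ = 46.54°  ·
  (1,5): δ = 8.29°  ✓
  (2,3): δ = 162.91°  ·
  (2,4): δ = 62.02°  ·
  (2,5): δ = 7.19°  ✓
  (3,4): δ = 79.11°  ·
  (3,5): δ = 24.28°  ·
  (4,5): δ = 125.17°  ·
antipodal pairs: 2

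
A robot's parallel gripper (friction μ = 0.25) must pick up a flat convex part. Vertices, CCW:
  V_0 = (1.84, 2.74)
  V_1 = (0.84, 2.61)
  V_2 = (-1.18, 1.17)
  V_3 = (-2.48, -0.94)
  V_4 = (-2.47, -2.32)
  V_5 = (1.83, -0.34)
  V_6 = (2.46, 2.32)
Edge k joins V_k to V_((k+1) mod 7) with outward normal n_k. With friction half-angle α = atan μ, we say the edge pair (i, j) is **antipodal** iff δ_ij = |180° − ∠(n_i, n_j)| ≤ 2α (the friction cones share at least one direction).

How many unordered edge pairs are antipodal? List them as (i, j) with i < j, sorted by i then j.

α = atan 0.25 = 14.04°;  2α = 28.07°
n_0 = (-0.1289, +0.9917)
n_1 = (-0.5805, +0.8143)
n_2 = (-0.8514, +0.5245)
n_3 = (-1.0000, -0.0072)
n_4 = (+0.4183, -0.9083)
n_5 = (+0.9731, -0.2305)
n_6 = (+0.5608, +0.8279)
  (0,1): δ = 151.92°  ·
  (0,2): δ = 129.04°  ·
  (0,3): δ = 96.99°  ·
  (0,4): δ = 17.32°  ✓
  (0,5): δ = 69.27°  ·
  (0,6): δ = 138.48°  ·
  (1,2): δ = 157.12°  ·
  (1,3): δ = 125.07°  ·
  (1,4): δ = 10.76°  ✓
  (1,5): δ = 41.19°  ·
  (1,6): δ = 110.40°  ·
  (2,3): δ = 147.95°  ·
  (2,4): δ = 33.64°  ·
  (2,5): δ = 18.31°  ✓
  (2,6): δ = 87.52°  ·
  (3,4): δ = 65.69°  ·
  (3,5): δ = 13.74°  ✓
  (3,6): δ = 55.47°  ·
  (4,5): δ = 128.05°  ·
  (4,6): δ = 58.84°  ·
  (5,6): δ = 110.79°  ·
antipodal pairs: 4

count = 4; pairs: (0,4), (1,4), (2,5), (3,5)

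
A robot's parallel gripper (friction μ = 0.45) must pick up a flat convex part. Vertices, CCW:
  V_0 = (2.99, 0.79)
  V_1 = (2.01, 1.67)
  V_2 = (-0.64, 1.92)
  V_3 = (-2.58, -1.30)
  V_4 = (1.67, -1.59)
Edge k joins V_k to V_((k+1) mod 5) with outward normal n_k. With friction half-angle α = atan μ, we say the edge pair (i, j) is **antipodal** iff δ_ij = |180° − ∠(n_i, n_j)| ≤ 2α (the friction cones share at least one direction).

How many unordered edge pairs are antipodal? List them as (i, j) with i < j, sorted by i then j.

α = atan 0.45 = 24.23°;  2α = 48.46°
n_0 = (+0.6681, +0.7440)
n_1 = (+0.0939, +0.9956)
n_2 = (-0.8566, +0.5161)
n_3 = (-0.0681, -0.9977)
n_4 = (+0.8745, -0.4850)
  (0,1): δ = 143.47°  ·
  (0,2): δ = 79.15°  ·
  (0,3): δ = 38.02°  ✓
  (0,4): δ = 102.91°  ·
  (1,2): δ = 115.68°  ·
  (1,3): δ = 1.49°  ✓
  (1,4): δ = 66.38°  ·
  (2,3): δ = 62.84°  ·
  (2,4): δ = 2.05°  ✓
  (3,4): δ = 115.11°  ·
antipodal pairs: 3

count = 3; pairs: (0,3), (1,3), (2,4)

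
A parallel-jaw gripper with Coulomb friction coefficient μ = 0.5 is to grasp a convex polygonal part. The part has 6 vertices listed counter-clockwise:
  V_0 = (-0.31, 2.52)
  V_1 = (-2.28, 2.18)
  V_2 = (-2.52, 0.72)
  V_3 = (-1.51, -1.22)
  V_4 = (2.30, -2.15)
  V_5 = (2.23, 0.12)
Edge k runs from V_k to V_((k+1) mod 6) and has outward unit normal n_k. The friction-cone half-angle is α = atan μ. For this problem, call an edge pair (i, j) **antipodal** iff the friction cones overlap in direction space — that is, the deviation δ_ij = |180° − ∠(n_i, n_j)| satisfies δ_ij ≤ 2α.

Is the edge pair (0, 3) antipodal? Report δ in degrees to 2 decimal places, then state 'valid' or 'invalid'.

δ = 23.51°, valid

α = atan 0.5 = 26.57°;  2α = 53.13°
edge 0: e_0 = (-1.97, -0.34);  n_0 = (-0.1701, +0.9854)
edge 3: e_3 = (+3.81, -0.93);  n_3 = (-0.2371, -0.9715)
∠(n_0, n_3) = 156.49°
δ = |180° − 156.49°| = 23.51°
23.51° ≤ 2α = 53.13°  →  valid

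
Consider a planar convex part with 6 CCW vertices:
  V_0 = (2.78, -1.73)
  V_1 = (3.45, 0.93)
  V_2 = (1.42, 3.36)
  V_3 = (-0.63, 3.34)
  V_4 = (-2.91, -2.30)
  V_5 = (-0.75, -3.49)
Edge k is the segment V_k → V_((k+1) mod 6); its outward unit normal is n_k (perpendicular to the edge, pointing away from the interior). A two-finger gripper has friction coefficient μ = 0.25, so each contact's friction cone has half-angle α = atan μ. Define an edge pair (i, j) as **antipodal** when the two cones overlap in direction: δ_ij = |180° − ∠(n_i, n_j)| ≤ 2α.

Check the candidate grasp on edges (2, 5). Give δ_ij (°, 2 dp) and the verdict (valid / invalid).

α = atan 0.25 = 14.04°;  2α = 28.07°
edge 2: e_2 = (-2.05, -0.02);  n_2 = (-0.0098, +1.0000)
edge 5: e_5 = (+3.53, +1.76);  n_5 = (+0.4462, -0.8949)
∠(n_2, n_5) = 154.06°
δ = |180° − 154.06°| = 25.94°
25.94° ≤ 2α = 28.07°  →  valid

δ = 25.94°, valid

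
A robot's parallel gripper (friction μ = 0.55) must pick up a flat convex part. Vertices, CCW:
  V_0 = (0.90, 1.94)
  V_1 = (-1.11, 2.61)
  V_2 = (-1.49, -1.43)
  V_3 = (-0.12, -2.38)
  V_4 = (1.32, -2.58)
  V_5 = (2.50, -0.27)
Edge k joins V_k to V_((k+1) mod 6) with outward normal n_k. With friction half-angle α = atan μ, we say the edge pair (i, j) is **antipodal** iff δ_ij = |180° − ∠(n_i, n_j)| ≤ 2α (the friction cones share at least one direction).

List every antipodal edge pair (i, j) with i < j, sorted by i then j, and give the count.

α = atan 0.55 = 28.81°;  2α = 57.62°
n_0 = (+0.3162, +0.9487)
n_1 = (-0.9956, +0.0936)
n_2 = (-0.5698, -0.8218)
n_3 = (-0.1376, -0.9905)
n_4 = (+0.8905, -0.4549)
n_5 = (+0.8100, +0.5864)
  (0,1): δ = 76.94°  ·
  (0,2): δ = 16.30°  ✓
  (0,3): δ = 10.53°  ✓
  (0,4): δ = 81.38°  ·
  (0,5): δ = 144.34°  ·
  (1,2): δ = 119.37°  ·
  (1,3): δ = 92.53°  ·
  (1,4): δ = 21.69°  ✓
  (1,5): δ = 41.28°  ✓
  (2,3): δ = 153.17°  ·
  (2,4): δ = 82.32°  ·
  (2,5): δ = 19.36°  ✓
  (3,4): δ = 109.15°  ·
  (3,5): δ = 46.19°  ✓
  (4,5): δ = 117.04°  ·
antipodal pairs: 6

count = 6; pairs: (0,2), (0,3), (1,4), (1,5), (2,5), (3,5)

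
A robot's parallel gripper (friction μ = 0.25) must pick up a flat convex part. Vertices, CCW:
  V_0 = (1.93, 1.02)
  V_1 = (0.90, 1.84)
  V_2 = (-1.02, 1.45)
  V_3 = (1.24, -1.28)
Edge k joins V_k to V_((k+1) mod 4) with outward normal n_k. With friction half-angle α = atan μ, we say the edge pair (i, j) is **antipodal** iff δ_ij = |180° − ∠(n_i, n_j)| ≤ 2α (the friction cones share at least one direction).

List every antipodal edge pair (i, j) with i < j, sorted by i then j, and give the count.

α = atan 0.25 = 14.04°;  2α = 28.07°
n_0 = (+0.6228, +0.7823)
n_1 = (-0.1991, +0.9800)
n_2 = (-0.7703, -0.6377)
n_3 = (+0.9578, -0.2873)
  (0,1): δ = 129.99°  ·
  (0,2): δ = 11.86°  ✓
  (0,3): δ = 111.82°  ·
  (1,2): δ = 61.86°  ·
  (1,3): δ = 61.82°  ·
  (2,3): δ = 56.32°  ·
antipodal pairs: 1

count = 1; pairs: (0,2)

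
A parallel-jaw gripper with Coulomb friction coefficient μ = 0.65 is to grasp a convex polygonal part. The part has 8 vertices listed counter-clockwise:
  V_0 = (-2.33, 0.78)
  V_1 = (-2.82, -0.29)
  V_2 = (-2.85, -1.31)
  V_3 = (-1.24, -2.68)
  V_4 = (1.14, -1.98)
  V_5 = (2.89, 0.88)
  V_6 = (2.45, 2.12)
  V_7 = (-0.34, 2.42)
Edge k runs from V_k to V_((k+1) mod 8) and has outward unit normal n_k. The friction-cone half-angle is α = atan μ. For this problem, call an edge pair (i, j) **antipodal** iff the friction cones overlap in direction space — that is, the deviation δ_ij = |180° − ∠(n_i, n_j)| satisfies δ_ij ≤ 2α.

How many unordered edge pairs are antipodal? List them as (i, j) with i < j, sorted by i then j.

α = atan 0.65 = 33.02°;  2α = 66.05°
n_0 = (-0.9092, +0.4164)
n_1 = (-0.9996, +0.0294)
n_2 = (-0.6481, -0.7616)
n_3 = (+0.2822, -0.9594)
n_4 = (+0.8530, -0.5219)
n_5 = (+0.9424, +0.3344)
n_6 = (+0.1069, +0.9943)
n_7 = (-0.6360, +0.7717)
  (0,1): δ = 157.08°  ·
  (0,2): δ = 105.79°  ·
  (0,3): δ = 49.01°  ✓
  (0,4): δ = 6.86°  ✓
  (0,5): δ = 44.14°  ✓
  (0,6): δ = 108.47°  ·
  (0,7): δ = 154.10°  ·
  (1,2): δ = 128.71°  ·
  (1,3): δ = 71.93°  ·
  (1,4): δ = 29.78°  ✓
  (1,5): δ = 21.22°  ✓
  (1,6): δ = 85.55°  ·
  (1,7): δ = 131.18°  ·
  (2,3): δ = 123.21°  ·
  (2,4): δ = 81.07°  ·
  (2,5): δ = 30.07°  ✓
  (2,6): δ = 34.26°  ✓
  (2,7): δ = 79.89°  ·
  (3,4): δ = 137.85°  ·
  (3,5): δ = 86.85°  ·
  (3,6): δ = 22.53°  ✓
  (3,7): δ = 23.10°  ✓
  (4,5): δ = 129.00°  ·
  (4,6): δ = 64.68°  ✓
  (4,7): δ = 19.05°  ✓
  (5,6): δ = 115.67°  ·
  (5,7): δ = 70.04°  ·
  (6,7): δ = 134.37°  ·
antipodal pairs: 11

count = 11; pairs: (0,3), (0,4), (0,5), (1,4), (1,5), (2,5), (2,6), (3,6), (3,7), (4,6), (4,7)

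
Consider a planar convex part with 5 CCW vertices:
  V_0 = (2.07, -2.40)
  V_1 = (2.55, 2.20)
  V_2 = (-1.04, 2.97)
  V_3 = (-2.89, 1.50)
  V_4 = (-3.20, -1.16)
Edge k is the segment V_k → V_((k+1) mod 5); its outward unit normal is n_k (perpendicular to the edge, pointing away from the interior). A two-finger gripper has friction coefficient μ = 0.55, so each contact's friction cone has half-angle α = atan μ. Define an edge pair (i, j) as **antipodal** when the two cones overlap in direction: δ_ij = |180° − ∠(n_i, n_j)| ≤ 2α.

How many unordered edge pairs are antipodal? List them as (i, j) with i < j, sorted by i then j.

α = atan 0.55 = 28.81°;  2α = 57.62°
n_0 = (+0.9946, -0.1038)
n_1 = (+0.2097, +0.9778)
n_2 = (-0.6221, +0.7829)
n_3 = (-0.9933, +0.1158)
n_4 = (-0.2290, -0.9734)
  (0,1): δ = 96.15°  ·
  (0,2): δ = 45.57°  ✓
  (0,3): δ = 0.69°  ✓
  (0,4): δ = 82.72°  ·
  (1,2): δ = 129.42°  ·
  (1,3): δ = 84.54°  ·
  (1,4): δ = 1.13°  ✓
  (2,3): δ = 135.12°  ·
  (2,4): δ = 51.71°  ✓
  (3,4): δ = 96.59°  ·
antipodal pairs: 4

count = 4; pairs: (0,2), (0,3), (1,4), (2,4)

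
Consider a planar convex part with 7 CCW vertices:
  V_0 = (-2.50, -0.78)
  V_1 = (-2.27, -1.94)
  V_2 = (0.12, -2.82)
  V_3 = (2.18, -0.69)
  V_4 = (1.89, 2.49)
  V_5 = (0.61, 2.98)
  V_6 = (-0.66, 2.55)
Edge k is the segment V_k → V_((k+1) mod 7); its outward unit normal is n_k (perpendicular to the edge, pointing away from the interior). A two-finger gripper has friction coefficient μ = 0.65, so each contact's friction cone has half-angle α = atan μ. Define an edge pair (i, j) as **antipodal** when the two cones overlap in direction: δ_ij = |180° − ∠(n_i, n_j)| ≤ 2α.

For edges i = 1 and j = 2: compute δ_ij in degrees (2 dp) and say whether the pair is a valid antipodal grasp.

δ = 113.83°, invalid

α = atan 0.65 = 33.02°;  2α = 66.05°
edge 1: e_1 = (+2.39, -0.88);  n_1 = (-0.3455, -0.9384)
edge 2: e_2 = (+2.06, +2.13);  n_2 = (+0.7188, -0.6952)
∠(n_1, n_2) = 66.17°
δ = |180° − 66.17°| = 113.83°
113.83° > 2α = 66.05°  →  invalid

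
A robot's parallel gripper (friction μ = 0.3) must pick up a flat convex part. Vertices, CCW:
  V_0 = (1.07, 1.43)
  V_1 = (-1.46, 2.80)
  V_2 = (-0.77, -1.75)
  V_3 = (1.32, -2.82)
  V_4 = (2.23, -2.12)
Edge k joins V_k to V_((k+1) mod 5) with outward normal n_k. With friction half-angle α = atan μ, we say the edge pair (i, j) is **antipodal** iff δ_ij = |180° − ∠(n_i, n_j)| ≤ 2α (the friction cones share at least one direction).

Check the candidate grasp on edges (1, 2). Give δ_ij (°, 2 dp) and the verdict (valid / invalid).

α = atan 0.3 = 16.70°;  2α = 33.40°
edge 1: e_1 = (+0.69, -4.55);  n_1 = (-0.9887, -0.1499)
edge 2: e_2 = (+2.09, -1.07);  n_2 = (-0.4557, -0.8901)
∠(n_1, n_2) = 54.27°
δ = |180° − 54.27°| = 125.73°
125.73° > 2α = 33.40°  →  invalid

δ = 125.73°, invalid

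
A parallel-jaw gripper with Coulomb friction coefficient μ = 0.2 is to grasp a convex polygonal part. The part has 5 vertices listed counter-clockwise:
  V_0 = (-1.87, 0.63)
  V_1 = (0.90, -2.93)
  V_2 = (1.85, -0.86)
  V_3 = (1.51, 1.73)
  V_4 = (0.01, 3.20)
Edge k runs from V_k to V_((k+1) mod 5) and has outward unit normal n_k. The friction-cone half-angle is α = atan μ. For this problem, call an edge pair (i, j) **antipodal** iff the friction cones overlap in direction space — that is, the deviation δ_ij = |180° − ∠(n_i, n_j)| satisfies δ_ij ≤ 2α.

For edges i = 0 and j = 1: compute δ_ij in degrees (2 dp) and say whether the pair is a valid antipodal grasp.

α = atan 0.2 = 11.31°;  2α = 22.62°
edge 0: e_0 = (+2.77, -3.56);  n_0 = (-0.7892, -0.6141)
edge 1: e_1 = (+0.95, +2.07);  n_1 = (+0.9089, -0.4171)
∠(n_0, n_1) = 117.46°
δ = |180° − 117.46°| = 62.54°
62.54° > 2α = 22.62°  →  invalid

δ = 62.54°, invalid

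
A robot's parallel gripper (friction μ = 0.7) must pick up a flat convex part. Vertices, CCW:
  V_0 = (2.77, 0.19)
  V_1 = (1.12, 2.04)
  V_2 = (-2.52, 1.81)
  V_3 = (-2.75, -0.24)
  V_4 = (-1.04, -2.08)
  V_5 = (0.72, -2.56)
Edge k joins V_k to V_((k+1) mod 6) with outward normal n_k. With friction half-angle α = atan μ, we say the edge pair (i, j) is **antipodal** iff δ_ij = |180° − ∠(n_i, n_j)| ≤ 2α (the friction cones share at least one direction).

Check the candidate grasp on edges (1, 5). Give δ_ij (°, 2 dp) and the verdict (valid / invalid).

δ = 49.68°, valid

α = atan 0.7 = 34.99°;  2α = 69.98°
edge 1: e_1 = (-3.64, -0.23);  n_1 = (-0.0631, +0.9980)
edge 5: e_5 = (+2.05, +2.75);  n_5 = (+0.8017, -0.5977)
∠(n_1, n_5) = 130.32°
δ = |180° − 130.32°| = 49.68°
49.68° ≤ 2α = 69.98°  →  valid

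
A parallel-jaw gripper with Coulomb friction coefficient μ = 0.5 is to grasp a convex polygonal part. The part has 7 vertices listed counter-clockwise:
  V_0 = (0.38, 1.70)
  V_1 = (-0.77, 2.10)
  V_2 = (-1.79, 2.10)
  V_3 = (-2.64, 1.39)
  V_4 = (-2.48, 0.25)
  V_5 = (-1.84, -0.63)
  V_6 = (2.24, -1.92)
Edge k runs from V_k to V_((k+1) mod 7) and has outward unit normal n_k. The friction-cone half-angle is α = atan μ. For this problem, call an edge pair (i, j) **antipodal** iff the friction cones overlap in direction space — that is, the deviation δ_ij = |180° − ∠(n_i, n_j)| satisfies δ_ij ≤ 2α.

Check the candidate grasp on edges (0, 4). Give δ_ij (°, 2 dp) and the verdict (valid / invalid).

δ = 34.79°, valid

α = atan 0.5 = 26.57°;  2α = 53.13°
edge 0: e_0 = (-1.15, +0.40);  n_0 = (+0.3285, +0.9445)
edge 4: e_4 = (+0.64, -0.88);  n_4 = (-0.8087, -0.5882)
∠(n_0, n_4) = 145.21°
δ = |180° − 145.21°| = 34.79°
34.79° ≤ 2α = 53.13°  →  valid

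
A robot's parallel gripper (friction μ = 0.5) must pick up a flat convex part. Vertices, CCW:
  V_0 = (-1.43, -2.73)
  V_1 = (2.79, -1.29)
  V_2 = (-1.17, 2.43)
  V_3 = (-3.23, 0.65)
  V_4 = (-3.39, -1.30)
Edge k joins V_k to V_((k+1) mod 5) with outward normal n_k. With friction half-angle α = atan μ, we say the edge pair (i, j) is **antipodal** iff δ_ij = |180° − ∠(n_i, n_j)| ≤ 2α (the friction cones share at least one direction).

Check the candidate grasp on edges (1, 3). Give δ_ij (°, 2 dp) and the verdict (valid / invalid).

δ = 51.48°, valid

α = atan 0.5 = 26.57°;  2α = 53.13°
edge 1: e_1 = (-3.96, +3.72);  n_1 = (+0.6847, +0.7288)
edge 3: e_3 = (-0.16, -1.95);  n_3 = (-0.9967, +0.0818)
∠(n_1, n_3) = 128.52°
δ = |180° − 128.52°| = 51.48°
51.48° ≤ 2α = 53.13°  →  valid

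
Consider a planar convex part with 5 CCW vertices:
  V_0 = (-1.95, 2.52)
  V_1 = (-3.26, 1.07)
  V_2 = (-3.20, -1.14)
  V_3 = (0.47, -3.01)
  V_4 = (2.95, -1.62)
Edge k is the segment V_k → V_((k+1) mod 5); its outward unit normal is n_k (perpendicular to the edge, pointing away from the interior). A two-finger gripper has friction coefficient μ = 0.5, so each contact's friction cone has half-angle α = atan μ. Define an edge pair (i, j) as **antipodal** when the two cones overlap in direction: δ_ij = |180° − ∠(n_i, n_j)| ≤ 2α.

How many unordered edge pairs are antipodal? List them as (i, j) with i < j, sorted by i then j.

count = 3; pairs: (0,3), (1,4), (2,4)

α = atan 0.5 = 26.57°;  2α = 53.13°
n_0 = (-0.7420, +0.6704)
n_1 = (-0.9996, -0.0271)
n_2 = (-0.4540, -0.8910)
n_3 = (+0.4889, -0.8723)
n_4 = (+0.6454, +0.7639)
  (0,1): δ = 136.35°  ·
  (0,2): δ = 74.90°  ·
  (0,3): δ = 18.63°  ✓
  (0,4): δ = 91.90°  ·
  (1,2): δ = 118.56°  ·
  (1,3): δ = 62.29°  ·
  (1,4): δ = 48.25°  ✓
  (2,3): δ = 123.73°  ·
  (2,4): δ = 13.19°  ✓
  (3,4): δ = 69.46°  ·
antipodal pairs: 3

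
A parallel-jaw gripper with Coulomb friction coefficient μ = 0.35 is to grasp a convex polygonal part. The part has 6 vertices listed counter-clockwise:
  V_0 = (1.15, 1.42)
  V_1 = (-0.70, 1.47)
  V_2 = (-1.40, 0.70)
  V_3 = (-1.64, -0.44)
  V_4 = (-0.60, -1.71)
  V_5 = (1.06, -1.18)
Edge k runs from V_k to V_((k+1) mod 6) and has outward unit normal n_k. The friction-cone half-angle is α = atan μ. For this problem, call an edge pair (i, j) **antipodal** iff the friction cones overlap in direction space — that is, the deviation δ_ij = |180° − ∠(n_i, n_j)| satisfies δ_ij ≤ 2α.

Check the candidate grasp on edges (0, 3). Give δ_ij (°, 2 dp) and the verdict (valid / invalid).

α = atan 0.35 = 19.29°;  2α = 38.58°
edge 0: e_0 = (-1.85, +0.05);  n_0 = (+0.0270, +0.9996)
edge 3: e_3 = (+1.04, -1.27);  n_3 = (-0.7737, -0.6336)
∠(n_0, n_3) = 130.86°
δ = |180° − 130.86°| = 49.14°
49.14° > 2α = 38.58°  →  invalid

δ = 49.14°, invalid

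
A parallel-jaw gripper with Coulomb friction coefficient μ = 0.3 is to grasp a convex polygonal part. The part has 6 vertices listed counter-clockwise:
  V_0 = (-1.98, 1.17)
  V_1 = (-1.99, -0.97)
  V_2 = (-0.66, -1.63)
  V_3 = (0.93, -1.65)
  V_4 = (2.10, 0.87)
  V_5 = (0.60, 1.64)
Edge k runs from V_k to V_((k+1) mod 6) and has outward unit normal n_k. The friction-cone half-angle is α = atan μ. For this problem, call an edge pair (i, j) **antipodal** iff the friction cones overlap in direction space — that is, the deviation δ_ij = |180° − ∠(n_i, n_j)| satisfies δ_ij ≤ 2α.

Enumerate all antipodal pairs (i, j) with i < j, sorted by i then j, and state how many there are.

α = atan 0.3 = 16.70°;  2α = 33.40°
n_0 = (-1.0000, +0.0047)
n_1 = (-0.4445, -0.8958)
n_2 = (-0.0126, -0.9999)
n_3 = (+0.9070, -0.4211)
n_4 = (+0.4567, +0.8896)
n_5 = (-0.1792, +0.9838)
  (0,1): δ = 116.12°  ·
  (0,2): δ = 90.45°  ·
  (0,3): δ = 24.64°  ✓
  (0,4): δ = 63.09°  ·
  (0,5): δ = 100.59°  ·
  (1,2): δ = 154.33°  ·
  (1,3): δ = 88.51°  ·
  (1,4): δ = 0.78°  ✓
  (1,5): δ = 36.72°  ·
  (2,3): δ = 114.18°  ·
  (2,4): δ = 26.45°  ✓
  (2,5): δ = 11.05°  ✓
  (3,4): δ = 92.27°  ·
  (3,5): δ = 54.77°  ·
  (4,5): δ = 142.50°  ·
antipodal pairs: 4

count = 4; pairs: (0,3), (1,4), (2,4), (2,5)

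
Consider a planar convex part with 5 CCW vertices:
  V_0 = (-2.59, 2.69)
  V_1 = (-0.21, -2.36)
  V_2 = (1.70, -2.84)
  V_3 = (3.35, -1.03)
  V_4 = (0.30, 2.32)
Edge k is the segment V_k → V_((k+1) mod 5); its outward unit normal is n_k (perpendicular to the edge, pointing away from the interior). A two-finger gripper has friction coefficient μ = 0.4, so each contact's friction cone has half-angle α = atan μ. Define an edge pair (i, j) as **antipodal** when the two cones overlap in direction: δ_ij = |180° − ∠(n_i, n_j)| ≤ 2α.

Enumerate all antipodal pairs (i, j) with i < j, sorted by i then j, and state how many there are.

α = atan 0.4 = 21.80°;  2α = 43.60°
n_0 = (-0.9046, -0.4263)
n_1 = (-0.2437, -0.9698)
n_2 = (+0.7390, -0.6737)
n_3 = (+0.7394, +0.6732)
n_4 = (+0.1270, +0.9919)
  (0,1): δ = 129.34°  ·
  (0,2): δ = 67.59°  ·
  (0,3): δ = 17.08°  ✓
  (0,4): δ = 57.47°  ·
  (1,2): δ = 118.25°  ·
  (1,3): δ = 33.58°  ✓
  (1,4): δ = 6.81°  ✓
  (2,3): δ = 95.33°  ·
  (2,4): δ = 54.94°  ·
  (3,4): δ = 139.61°  ·
antipodal pairs: 3

count = 3; pairs: (0,3), (1,3), (1,4)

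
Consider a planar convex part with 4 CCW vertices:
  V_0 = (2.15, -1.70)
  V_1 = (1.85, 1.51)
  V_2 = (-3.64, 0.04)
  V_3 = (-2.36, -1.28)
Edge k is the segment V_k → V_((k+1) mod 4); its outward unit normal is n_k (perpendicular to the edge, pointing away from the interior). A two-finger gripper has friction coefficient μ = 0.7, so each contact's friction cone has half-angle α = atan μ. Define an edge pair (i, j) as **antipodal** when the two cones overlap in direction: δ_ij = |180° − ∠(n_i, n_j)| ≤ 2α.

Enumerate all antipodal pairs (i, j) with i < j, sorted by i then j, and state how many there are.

count = 3; pairs: (0,2), (1,2), (1,3)

α = atan 0.7 = 34.99°;  2α = 69.98°
n_0 = (+0.9957, +0.0931)
n_1 = (-0.2586, +0.9660)
n_2 = (-0.7179, -0.6961)
n_3 = (-0.0927, -0.9957)
  (0,1): δ = 80.35°  ·
  (0,2): δ = 38.78°  ✓
  (0,3): δ = 79.34°  ·
  (1,2): δ = 60.87°  ✓
  (1,3): δ = 20.31°  ✓
  (2,3): δ = 139.44°  ·
antipodal pairs: 3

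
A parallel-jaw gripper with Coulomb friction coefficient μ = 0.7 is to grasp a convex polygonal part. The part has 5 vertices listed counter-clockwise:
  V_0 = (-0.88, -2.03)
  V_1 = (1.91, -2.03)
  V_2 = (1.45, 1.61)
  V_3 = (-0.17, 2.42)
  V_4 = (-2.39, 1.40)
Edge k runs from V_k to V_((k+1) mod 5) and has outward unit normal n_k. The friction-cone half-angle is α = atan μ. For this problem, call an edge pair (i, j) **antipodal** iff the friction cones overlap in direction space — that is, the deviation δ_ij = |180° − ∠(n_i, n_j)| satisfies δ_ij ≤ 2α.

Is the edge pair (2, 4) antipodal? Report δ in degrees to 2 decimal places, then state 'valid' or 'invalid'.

α = atan 0.7 = 34.99°;  2α = 69.98°
edge 2: e_2 = (-1.62, +0.81);  n_2 = (+0.4472, +0.8944)
edge 4: e_4 = (+1.51, -3.43);  n_4 = (-0.9152, -0.4029)
∠(n_2, n_4) = 140.33°
δ = |180° − 140.33°| = 39.67°
39.67° ≤ 2α = 69.98°  →  valid

δ = 39.67°, valid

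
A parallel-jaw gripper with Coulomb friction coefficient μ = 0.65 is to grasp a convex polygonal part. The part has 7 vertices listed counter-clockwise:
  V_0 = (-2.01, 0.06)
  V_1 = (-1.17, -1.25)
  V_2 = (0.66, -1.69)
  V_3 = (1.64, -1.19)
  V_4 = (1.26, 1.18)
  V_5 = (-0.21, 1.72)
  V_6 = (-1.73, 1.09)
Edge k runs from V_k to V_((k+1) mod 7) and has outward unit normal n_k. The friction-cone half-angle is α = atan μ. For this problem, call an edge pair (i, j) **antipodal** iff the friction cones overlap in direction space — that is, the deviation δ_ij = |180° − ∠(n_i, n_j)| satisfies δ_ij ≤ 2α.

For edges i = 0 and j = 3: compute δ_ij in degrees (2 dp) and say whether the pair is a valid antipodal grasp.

α = atan 0.65 = 33.02°;  2α = 66.05°
edge 0: e_0 = (+0.84, -1.31);  n_0 = (-0.8418, -0.5398)
edge 3: e_3 = (-0.38, +2.37);  n_3 = (+0.9874, +0.1583)
∠(n_0, n_3) = 156.44°
δ = |180° − 156.44°| = 23.56°
23.56° ≤ 2α = 66.05°  →  valid

δ = 23.56°, valid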